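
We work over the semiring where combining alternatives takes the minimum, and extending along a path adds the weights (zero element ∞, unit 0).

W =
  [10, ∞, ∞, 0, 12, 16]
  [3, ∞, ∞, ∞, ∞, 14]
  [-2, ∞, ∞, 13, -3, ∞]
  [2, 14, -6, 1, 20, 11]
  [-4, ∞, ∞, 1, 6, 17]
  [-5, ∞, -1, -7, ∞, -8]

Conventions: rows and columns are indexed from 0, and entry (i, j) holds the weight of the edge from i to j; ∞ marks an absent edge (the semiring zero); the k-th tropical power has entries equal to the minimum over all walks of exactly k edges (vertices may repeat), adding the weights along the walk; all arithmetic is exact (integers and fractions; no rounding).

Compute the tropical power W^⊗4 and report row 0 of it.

W^⊗2:
  [2, 14, -6, 1, 18, 8]
  [9, ∞, 13, 3, 15, 6]
  [-7, 27, 7, -2, 3, 14]
  [-8, 15, -5, 2, -9, 3]
  [2, 15, -5, -4, 8, 9]
  [-13, 7, -13, -15, -4, -16]
W^⊗3:
  [-8, 15, -5, 1, -9, 0]
  [1, 17, -3, -1, 10, -2]
  [-1, 12, -8, -7, 4, 6]
  [-13, 16, -4, -8, -8, -5]
  [-7, 10, -10, -3, -8, 1]
  [-21, -1, -21, -23, -16, -24]
W^⊗4:
  [-13, 15, -5, -8, -8, -8]
  [-7, 13, -7, -9, -6, -10]
  [-10, 7, -13, -6, -11, -2]
  [-12, 6, -14, -13, -7, -13]
  [-12, 11, -9, -7, -13, -7]
  [-29, -9, -29, -31, -24, -32]
Answer: row 0 of W^⊗4 = [-13, 15, -5, -8, -8, -8]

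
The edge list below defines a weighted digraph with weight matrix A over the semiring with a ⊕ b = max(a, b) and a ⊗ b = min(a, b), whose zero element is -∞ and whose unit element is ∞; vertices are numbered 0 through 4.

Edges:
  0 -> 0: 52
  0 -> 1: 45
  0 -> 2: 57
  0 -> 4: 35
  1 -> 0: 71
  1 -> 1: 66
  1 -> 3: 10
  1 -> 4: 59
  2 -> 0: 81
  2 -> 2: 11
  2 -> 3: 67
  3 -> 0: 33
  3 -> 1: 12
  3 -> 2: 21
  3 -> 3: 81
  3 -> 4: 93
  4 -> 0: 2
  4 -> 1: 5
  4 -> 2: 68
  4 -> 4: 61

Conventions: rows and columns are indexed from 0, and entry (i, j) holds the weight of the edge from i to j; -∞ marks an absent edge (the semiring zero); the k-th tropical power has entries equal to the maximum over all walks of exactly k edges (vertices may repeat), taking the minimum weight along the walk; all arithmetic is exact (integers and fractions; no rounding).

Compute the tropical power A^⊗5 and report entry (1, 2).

A^⊗2:
  [57, 45, 52, 57, 45]
  [66, 66, 59, 10, 59]
  [52, 45, 57, 67, 67]
  [33, 33, 68, 81, 81]
  [68, 5, 61, 67, 61]
A^⊗3:
  [52, 45, 57, 57, 57]
  [66, 66, 59, 59, 59]
  [57, 45, 67, 67, 67]
  [68, 33, 68, 81, 81]
  [61, 45, 61, 67, 67]
A^⊗4:
  [57, 45, 57, 57, 57]
  [66, 66, 59, 59, 59]
  [67, 45, 67, 67, 67]
  [68, 45, 68, 81, 81]
  [61, 45, 67, 67, 67]
A^⊗5:
  [57, 45, 57, 57, 57]
  [66, 66, 59, 59, 59]
  [67, 45, 67, 67, 67]
  [68, 45, 68, 81, 81]
  [67, 45, 67, 67, 67]
Key observation: the optimum is the walk 1->1->1->1->4->2, with weight 66 min 66 min 66 min 59 min 68 = 59.
Optimal value attained by: walk 1->1->1->1->4->2.
Answer: (A^⊗5)[1][2] = 59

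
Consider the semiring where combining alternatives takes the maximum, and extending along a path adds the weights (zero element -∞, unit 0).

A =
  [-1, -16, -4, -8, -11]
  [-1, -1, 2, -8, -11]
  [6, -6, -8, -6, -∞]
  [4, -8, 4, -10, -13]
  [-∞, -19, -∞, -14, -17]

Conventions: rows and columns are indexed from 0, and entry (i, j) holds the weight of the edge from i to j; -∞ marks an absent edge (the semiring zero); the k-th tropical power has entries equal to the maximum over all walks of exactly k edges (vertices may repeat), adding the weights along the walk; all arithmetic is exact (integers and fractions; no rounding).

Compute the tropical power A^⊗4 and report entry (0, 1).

A^⊗2:
  [2, -10, -4, -9, -12]
  [8, -2, 1, -4, -12]
  [5, -7, 2, -2, -5]
  [10, -2, 0, -2, -7]
  [-10, -20, -10, -24, -27]
A^⊗3:
  [2, -10, -2, -6, -9]
  [7, -3, 4, 0, -3]
  [8, -4, 2, -3, -6]
  [9, -3, 6, 2, -1]
  [-4, -16, -14, -16, -21]
A^⊗4:
  [4, -8, -2, -6, -9]
  [10, -2, 4, -1, -4]
  [8, -4, 4, 0, -3]
  [12, 0, 6, 1, -2]
  [-5, -17, -8, -12, -15]
Key observation: the optimum is the walk 0->2->0->2->1, with weight (-4) + 6 + (-4) + (-6) = -8.
Optimal value attained by: walk 0->2->0->2->1.
Answer: (A^⊗4)[0][1] = -8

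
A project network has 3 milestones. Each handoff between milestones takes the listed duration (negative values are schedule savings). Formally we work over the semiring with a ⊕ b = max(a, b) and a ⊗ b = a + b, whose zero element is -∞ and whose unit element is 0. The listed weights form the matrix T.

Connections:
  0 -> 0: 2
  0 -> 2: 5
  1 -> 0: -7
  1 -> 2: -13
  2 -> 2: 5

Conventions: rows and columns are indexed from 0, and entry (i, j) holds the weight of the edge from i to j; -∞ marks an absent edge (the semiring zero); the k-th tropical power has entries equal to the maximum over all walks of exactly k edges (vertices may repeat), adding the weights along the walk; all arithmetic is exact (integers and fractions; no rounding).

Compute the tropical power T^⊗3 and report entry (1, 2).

T^⊗2:
  [4, -∞, 10]
  [-5, -∞, -2]
  [-∞, -∞, 10]
T^⊗3:
  [6, -∞, 15]
  [-3, -∞, 3]
  [-∞, -∞, 15]
Key observation: the optimum is the walk 1->0->2->2, with weight (-7) + 5 + 5 = 3.
Optimal value attained by: walk 1->0->2->2.
Answer: (T^⊗3)[1][2] = 3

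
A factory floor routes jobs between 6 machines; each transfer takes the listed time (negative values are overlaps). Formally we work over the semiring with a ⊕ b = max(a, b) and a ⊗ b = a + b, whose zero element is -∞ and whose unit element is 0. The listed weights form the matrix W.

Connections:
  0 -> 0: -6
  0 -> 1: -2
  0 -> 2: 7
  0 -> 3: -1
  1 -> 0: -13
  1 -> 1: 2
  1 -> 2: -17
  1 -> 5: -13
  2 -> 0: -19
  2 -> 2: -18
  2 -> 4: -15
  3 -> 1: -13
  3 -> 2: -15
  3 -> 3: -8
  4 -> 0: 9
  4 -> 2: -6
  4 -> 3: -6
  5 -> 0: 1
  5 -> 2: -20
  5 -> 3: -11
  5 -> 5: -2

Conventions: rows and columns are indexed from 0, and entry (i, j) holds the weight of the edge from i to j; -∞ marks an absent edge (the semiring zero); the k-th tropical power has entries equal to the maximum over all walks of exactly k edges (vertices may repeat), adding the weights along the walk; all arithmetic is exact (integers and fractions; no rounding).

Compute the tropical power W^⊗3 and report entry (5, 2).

W^⊗2:
  [-12, 0, 1, -7, -8, -15]
  [-11, 4, -6, -14, -32, -11]
  [-6, -21, -12, -20, -33, -∞]
  [-26, -11, -23, -16, -30, -26]
  [3, 7, 16, 8, -21, -∞]
  [-1, -1, 8, 0, -35, -4]
W^⊗3:
  [1, 2, -5, -13, -14, -13]
  [-9, 6, -4, -12, -21, -9]
  [-12, -8, 1, -7, -27, -34]
  [-21, -9, -19, -24, -38, -24]
  [-3, 9, 10, 2, 1, -6]
  [-3, 1, 6, -2, -7, -6]
Key observation: the optimum is the walk 5->5->0->2, with weight (-2) + 1 + 7 = 6.
Optimal value attained by: walk 5->5->0->2.
Answer: (W^⊗3)[5][2] = 6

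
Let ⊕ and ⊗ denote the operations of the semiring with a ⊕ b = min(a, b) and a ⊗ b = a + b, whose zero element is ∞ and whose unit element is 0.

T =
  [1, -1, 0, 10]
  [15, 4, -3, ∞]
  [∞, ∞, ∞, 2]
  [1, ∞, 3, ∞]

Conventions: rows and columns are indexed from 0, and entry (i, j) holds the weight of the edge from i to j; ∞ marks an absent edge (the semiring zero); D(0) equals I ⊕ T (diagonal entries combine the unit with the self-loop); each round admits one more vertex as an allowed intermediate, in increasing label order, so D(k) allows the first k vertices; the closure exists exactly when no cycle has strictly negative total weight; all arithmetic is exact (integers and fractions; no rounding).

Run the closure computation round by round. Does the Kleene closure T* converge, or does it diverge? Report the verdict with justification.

D(0):
  [0, -1, 0, 10]
  [15, 0, -3, ∞]
  [∞, ∞, 0, 2]
  [1, ∞, 3, 0]
D(1):
  [0, -1, 0, 10]
  [15, 0, -3, 25]
  [∞, ∞, 0, 2]
  [1, 0, 1, 0]
D(2):
  [0, -1, -4, 10]
  [15, 0, -3, 25]
  [∞, ∞, 0, 2]
  [1, 0, -3, 0]
Detection: at round 3, diagonal entry (3, 3) turns strictly negative.
Key observation: the cycle 3->0->1->2->3 has total weight 1 + (-1) + (-3) + 2, which is strictly negative.
Answer: DIVERGES — negative cycle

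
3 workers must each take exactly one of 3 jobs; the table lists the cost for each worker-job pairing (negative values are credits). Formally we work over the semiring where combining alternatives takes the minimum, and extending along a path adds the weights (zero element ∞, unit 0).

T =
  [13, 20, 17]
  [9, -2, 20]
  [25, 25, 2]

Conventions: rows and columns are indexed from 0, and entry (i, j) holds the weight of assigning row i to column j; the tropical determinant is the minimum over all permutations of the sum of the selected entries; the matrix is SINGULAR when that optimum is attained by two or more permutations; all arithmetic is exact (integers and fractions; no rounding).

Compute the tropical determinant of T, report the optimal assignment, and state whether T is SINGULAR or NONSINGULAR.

σ = (0, 1, 2): 13 + (-2) + 2 = 13
σ = (0, 2, 1): 13 + 20 + 25 = 58
σ = (1, 0, 2): 20 + 9 + 2 = 31
σ = (1, 2, 0): 20 + 20 + 25 = 65
σ = (2, 0, 1): 17 + 9 + 25 = 51
σ = (2, 1, 0): 17 + (-2) + 25 = 40
Optimal value attained by: σ = (0, 1, 2).
Answer: det⊕(T) = 13; verdict: NONSINGULAR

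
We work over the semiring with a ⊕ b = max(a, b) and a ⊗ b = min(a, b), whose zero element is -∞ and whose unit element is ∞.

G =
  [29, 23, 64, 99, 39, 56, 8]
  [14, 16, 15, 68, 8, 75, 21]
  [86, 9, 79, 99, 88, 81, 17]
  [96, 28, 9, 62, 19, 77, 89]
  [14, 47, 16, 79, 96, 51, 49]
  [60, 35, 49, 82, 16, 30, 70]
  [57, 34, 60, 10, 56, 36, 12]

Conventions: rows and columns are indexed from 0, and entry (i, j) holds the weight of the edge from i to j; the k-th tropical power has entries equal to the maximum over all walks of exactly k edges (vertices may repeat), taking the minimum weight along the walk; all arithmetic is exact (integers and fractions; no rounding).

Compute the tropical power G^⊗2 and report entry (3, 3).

G^⊗2:
  [96, 39, 64, 64, 64, 77, 89]
  [68, 35, 49, 75, 21, 68, 70]
  [96, 47, 79, 86, 88, 79, 89]
  [62, 35, 64, 96, 56, 62, 70]
  [79, 47, 49, 79, 96, 77, 79]
  [82, 34, 60, 62, 56, 77, 82]
  [60, 47, 60, 60, 60, 60, 49]
Key observation: the optimum is the walk 3->0->3, with weight 96 min 99 = 96.
Optimal value attained by: walk 3->0->3.
Answer: (G^⊗2)[3][3] = 96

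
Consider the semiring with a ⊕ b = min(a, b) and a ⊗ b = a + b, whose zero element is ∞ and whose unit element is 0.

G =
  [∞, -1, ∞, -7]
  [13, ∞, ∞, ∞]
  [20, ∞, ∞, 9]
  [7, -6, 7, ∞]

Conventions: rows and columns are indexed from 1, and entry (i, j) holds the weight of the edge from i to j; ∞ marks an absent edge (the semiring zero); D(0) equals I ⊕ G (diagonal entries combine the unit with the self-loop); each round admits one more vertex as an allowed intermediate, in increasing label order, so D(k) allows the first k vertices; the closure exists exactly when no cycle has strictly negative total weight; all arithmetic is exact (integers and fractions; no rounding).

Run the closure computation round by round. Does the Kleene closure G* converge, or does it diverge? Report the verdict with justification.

D(0):
  [0, -1, ∞, -7]
  [13, 0, ∞, ∞]
  [20, ∞, 0, 9]
  [7, -6, 7, 0]
D(1):
  [0, -1, ∞, -7]
  [13, 0, ∞, 6]
  [20, 19, 0, 9]
  [7, -6, 7, 0]
D(2):
  [0, -1, ∞, -7]
  [13, 0, ∞, 6]
  [20, 19, 0, 9]
  [7, -6, 7, 0]
D(3):
  [0, -1, ∞, -7]
  [13, 0, ∞, 6]
  [20, 19, 0, 9]
  [7, -6, 7, 0]
D(4):
  [0, -13, 0, -7]
  [13, 0, 13, 6]
  [16, 3, 0, 9]
  [7, -6, 7, 0]
Key observation: every diagonal entry stays at the unit through all rounds, so no improving cycle exists.
Answer: CONVERGES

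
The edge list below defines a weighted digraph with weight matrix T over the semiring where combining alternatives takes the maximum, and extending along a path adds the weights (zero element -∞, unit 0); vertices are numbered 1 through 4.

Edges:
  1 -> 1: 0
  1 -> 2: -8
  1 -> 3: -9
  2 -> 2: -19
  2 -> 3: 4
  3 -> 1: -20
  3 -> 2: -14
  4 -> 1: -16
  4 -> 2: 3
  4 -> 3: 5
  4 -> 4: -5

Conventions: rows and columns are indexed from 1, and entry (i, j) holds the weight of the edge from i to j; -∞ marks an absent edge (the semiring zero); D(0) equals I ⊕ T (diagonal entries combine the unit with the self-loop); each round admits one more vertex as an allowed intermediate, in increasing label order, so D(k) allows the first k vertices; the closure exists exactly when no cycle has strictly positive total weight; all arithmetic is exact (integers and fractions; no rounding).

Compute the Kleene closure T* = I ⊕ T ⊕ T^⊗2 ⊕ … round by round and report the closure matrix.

D(0):
  [0, -8, -9, -∞]
  [-∞, 0, 4, -∞]
  [-20, -14, 0, -∞]
  [-16, 3, 5, 0]
D(1):
  [0, -8, -9, -∞]
  [-∞, 0, 4, -∞]
  [-20, -14, 0, -∞]
  [-16, 3, 5, 0]
D(2):
  [0, -8, -4, -∞]
  [-∞, 0, 4, -∞]
  [-20, -14, 0, -∞]
  [-16, 3, 7, 0]
D(3):
  [0, -8, -4, -∞]
  [-16, 0, 4, -∞]
  [-20, -14, 0, -∞]
  [-13, 3, 7, 0]
D(4):
  [0, -8, -4, -∞]
  [-16, 0, 4, -∞]
  [-20, -14, 0, -∞]
  [-13, 3, 7, 0]
Answer: T* = [[0, -8, -4, -∞], [-16, 0, 4, -∞], [-20, -14, 0, -∞], [-13, 3, 7, 0]]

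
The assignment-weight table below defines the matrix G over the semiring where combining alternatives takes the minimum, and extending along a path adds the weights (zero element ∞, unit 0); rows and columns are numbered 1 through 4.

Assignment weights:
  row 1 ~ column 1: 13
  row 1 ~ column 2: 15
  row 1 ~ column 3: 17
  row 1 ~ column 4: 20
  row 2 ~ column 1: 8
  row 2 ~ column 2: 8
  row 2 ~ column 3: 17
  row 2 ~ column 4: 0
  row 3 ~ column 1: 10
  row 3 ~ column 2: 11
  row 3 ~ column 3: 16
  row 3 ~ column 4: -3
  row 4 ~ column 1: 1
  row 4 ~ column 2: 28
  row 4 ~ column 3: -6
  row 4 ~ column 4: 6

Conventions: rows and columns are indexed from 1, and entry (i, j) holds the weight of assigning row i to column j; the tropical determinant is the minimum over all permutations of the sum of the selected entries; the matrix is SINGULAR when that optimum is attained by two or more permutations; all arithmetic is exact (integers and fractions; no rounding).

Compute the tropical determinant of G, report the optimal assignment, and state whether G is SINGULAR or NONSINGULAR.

σ = (1, 2, 3, 4): 13 + 8 + 16 + 6 = 43
σ = (1, 2, 4, 3): 13 + 8 + (-3) + (-6) = 12
σ = (1, 3, 2, 4): 13 + 17 + 11 + 6 = 47
σ = (1, 3, 4, 2): 13 + 17 + (-3) + 28 = 55
σ = (1, 4, 2, 3): 13 + 0 + 11 + (-6) = 18
σ = (1, 4, 3, 2): 13 + 0 + 16 + 28 = 57
σ = (2, 1, 3, 4): 15 + 8 + 16 + 6 = 45
σ = (2, 1, 4, 3): 15 + 8 + (-3) + (-6) = 14
σ = (2, 3, 1, 4): 15 + 17 + 10 + 6 = 48
σ = (2, 3, 4, 1): 15 + 17 + (-3) + 1 = 30
σ = (2, 4, 1, 3): 15 + 0 + 10 + (-6) = 19
σ = (2, 4, 3, 1): 15 + 0 + 16 + 1 = 32
σ = (3, 1, 2, 4): 17 + 8 + 11 + 6 = 42
σ = (3, 1, 4, 2): 17 + 8 + (-3) + 28 = 50
σ = (3, 2, 1, 4): 17 + 8 + 10 + 6 = 41
σ = (3, 2, 4, 1): 17 + 8 + (-3) + 1 = 23
σ = (3, 4, 1, 2): 17 + 0 + 10 + 28 = 55
σ = (3, 4, 2, 1): 17 + 0 + 11 + 1 = 29
σ = (4, 1, 2, 3): 20 + 8 + 11 + (-6) = 33
σ = (4, 1, 3, 2): 20 + 8 + 16 + 28 = 72
σ = (4, 2, 1, 3): 20 + 8 + 10 + (-6) = 32
σ = (4, 2, 3, 1): 20 + 8 + 16 + 1 = 45
σ = (4, 3, 1, 2): 20 + 17 + 10 + 28 = 75
σ = (4, 3, 2, 1): 20 + 17 + 11 + 1 = 49
Optimal value attained by: σ = (1, 2, 4, 3).
Answer: det⊕(G) = 12; verdict: NONSINGULAR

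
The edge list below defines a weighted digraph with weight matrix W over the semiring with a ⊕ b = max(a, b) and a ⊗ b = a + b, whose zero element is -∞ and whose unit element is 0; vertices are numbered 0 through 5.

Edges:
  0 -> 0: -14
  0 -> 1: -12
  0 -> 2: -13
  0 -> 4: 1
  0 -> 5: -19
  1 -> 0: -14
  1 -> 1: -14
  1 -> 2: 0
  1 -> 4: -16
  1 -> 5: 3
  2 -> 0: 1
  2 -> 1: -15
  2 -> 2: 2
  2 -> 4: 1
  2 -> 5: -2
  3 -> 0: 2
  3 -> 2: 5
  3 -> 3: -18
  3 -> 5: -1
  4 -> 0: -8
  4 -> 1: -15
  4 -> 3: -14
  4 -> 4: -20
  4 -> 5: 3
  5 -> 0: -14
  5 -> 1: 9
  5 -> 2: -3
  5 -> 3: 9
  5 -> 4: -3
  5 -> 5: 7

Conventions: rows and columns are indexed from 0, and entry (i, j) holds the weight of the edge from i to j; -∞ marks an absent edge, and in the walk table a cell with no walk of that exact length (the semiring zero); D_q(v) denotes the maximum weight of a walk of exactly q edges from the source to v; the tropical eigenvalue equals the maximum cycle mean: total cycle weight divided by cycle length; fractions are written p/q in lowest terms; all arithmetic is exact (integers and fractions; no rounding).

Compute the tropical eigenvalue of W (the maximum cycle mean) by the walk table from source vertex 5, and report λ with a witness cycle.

q=0: [-∞, -∞, -∞, -∞, -∞, 0]
q=1: [-14, 9, -3, 9, -3, 7]
q=2: [11, 16, 14, 16, 4, 14]
q=3: [18, 23, 21, 23, 15, 21]
q=4: [25, 30, 28, 30, 22, 28]
q=5: [32, 37, 35, 37, 29, 35]
q=6: [39, 44, 42, 44, 36, 42]
Optimal cycle mean attained by: cycle 5->5, total 7, length 1.
Answer: λ = 7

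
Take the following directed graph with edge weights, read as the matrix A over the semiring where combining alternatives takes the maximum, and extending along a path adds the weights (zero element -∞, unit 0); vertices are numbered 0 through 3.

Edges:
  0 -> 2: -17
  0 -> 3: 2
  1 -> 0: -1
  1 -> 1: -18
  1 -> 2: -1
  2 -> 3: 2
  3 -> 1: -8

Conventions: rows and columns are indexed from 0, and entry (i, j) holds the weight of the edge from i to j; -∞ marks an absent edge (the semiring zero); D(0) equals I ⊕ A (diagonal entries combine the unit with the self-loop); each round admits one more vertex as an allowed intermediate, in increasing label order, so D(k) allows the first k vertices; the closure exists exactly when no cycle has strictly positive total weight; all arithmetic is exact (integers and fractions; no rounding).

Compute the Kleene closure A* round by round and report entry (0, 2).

D(0):
  [0, -∞, -17, 2]
  [-1, 0, -1, -∞]
  [-∞, -∞, 0, 2]
  [-∞, -8, -∞, 0]
D(1):
  [0, -∞, -17, 2]
  [-1, 0, -1, 1]
  [-∞, -∞, 0, 2]
  [-∞, -8, -∞, 0]
D(2):
  [0, -∞, -17, 2]
  [-1, 0, -1, 1]
  [-∞, -∞, 0, 2]
  [-9, -8, -9, 0]
D(3):
  [0, -∞, -17, 2]
  [-1, 0, -1, 1]
  [-∞, -∞, 0, 2]
  [-9, -8, -9, 0]
D(4):
  [0, -6, -7, 2]
  [-1, 0, -1, 1]
  [-7, -6, 0, 2]
  [-9, -8, -9, 0]
Answer: A*[0][2] = -7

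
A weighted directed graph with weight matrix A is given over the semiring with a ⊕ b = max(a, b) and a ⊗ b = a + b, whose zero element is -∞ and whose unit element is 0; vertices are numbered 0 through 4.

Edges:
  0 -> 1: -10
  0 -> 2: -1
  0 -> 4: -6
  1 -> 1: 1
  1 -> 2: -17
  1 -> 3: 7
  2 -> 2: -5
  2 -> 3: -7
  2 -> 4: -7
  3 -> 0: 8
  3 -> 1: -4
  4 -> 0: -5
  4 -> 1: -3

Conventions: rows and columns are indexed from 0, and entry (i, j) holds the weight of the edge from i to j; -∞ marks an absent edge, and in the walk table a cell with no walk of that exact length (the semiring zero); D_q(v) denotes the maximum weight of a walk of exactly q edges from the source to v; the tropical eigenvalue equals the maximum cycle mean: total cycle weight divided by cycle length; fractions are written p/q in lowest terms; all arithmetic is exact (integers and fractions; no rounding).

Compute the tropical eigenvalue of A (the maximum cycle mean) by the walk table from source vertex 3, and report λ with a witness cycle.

q=0: [-∞, -∞, -∞, 0, -∞]
q=1: [8, -4, -∞, -∞, -∞]
q=2: [-∞, -2, 7, 3, 2]
q=3: [11, -1, 2, 5, 0]
q=4: [13, 1, 10, 6, 5]
q=5: [14, 3, 12, 8, 7]
Optimal cycle mean attained by: cycle 0->1->3->0, total (-10) + 7 + 8, length 3.
Answer: λ = 5/3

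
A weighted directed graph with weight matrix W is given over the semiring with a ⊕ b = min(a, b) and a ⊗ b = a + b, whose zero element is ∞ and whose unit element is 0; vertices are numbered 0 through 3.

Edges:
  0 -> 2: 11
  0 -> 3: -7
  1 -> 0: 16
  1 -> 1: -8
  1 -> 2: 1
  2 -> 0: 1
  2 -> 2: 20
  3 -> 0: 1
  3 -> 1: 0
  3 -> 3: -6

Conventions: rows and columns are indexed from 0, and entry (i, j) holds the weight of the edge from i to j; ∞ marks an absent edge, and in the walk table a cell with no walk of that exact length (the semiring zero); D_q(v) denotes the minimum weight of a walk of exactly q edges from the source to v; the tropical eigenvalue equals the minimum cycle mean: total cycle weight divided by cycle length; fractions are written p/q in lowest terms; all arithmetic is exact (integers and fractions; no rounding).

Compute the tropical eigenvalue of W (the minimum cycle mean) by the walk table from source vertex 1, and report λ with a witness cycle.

q=0: [∞, 0, ∞, ∞]
q=1: [16, -8, 1, ∞]
q=2: [2, -16, -7, 9]
q=3: [-6, -24, -15, -5]
q=4: [-14, -32, -23, -13]
Optimal cycle mean attained by: cycle 1->1, total (-8), length 1.
Answer: λ = -8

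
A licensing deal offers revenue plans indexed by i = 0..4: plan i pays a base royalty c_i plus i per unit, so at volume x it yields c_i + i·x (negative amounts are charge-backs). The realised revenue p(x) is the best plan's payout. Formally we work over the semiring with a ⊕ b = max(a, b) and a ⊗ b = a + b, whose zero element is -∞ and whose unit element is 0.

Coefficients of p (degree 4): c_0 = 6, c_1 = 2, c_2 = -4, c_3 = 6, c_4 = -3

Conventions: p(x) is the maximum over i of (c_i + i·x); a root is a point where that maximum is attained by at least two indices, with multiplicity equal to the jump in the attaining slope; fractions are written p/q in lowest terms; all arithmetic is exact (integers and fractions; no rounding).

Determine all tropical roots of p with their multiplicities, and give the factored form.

hull edge (i=0, c=6) to (i=3, c=6): slope 0, span 3
hull edge (i=3, c=6) to (i=4, c=-3): slope -9, span 1
Factored form: p(x) = -3 ⊗ (x ⊕ 0) ⊗ (x ⊕ 0) ⊗ (x ⊕ 0) ⊗ (x ⊕ 9)
Answer: roots = 0 (mult 3), 9 (mult 1)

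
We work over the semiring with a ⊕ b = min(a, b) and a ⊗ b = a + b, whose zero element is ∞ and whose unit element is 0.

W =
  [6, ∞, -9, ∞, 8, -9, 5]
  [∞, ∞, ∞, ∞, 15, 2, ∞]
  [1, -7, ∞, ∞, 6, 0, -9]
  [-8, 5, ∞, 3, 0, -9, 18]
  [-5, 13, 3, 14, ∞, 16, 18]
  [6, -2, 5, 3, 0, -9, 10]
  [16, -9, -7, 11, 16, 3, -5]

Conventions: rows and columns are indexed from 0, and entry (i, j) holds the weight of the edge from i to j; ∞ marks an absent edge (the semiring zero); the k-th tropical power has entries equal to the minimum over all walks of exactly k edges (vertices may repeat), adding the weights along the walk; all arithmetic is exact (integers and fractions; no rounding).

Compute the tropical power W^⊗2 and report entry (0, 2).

W^⊗2:
  [-8, -16, -4, -6, -9, -18, -18]
  [8, 0, 7, 5, 2, -7, 12]
  [1, -18, -16, 2, 0, -9, -14]
  [-5, -11, -17, -6, -9, -18, -3]
  [1, -4, -14, 17, 3, -14, -6]
  [-5, -11, -4, -6, -9, -18, -4]
  [-6, -14, -12, 6, -1, -7, -16]
Key observation: the optimum is the walk 0->5->2, with weight (-9) + 5 = -4.
Optimal value attained by: walk 0->5->2.
Answer: (W^⊗2)[0][2] = -4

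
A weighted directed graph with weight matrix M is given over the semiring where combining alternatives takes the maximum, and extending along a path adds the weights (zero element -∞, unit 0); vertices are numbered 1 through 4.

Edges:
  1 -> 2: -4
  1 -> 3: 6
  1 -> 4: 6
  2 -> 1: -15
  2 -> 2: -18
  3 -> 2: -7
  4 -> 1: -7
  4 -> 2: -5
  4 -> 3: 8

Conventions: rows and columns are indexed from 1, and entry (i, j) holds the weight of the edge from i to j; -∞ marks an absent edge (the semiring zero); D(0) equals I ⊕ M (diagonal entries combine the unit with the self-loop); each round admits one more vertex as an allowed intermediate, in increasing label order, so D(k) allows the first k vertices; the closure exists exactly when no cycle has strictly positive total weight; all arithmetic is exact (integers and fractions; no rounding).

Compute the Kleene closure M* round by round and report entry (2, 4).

D(0):
  [0, -4, 6, 6]
  [-15, 0, -∞, -∞]
  [-∞, -7, 0, -∞]
  [-7, -5, 8, 0]
D(1):
  [0, -4, 6, 6]
  [-15, 0, -9, -9]
  [-∞, -7, 0, -∞]
  [-7, -5, 8, 0]
D(2):
  [0, -4, 6, 6]
  [-15, 0, -9, -9]
  [-22, -7, 0, -16]
  [-7, -5, 8, 0]
D(3):
  [0, -1, 6, 6]
  [-15, 0, -9, -9]
  [-22, -7, 0, -16]
  [-7, 1, 8, 0]
D(4):
  [0, 7, 14, 6]
  [-15, 0, -1, -9]
  [-22, -7, 0, -16]
  [-7, 1, 8, 0]
Answer: M*[2][4] = -9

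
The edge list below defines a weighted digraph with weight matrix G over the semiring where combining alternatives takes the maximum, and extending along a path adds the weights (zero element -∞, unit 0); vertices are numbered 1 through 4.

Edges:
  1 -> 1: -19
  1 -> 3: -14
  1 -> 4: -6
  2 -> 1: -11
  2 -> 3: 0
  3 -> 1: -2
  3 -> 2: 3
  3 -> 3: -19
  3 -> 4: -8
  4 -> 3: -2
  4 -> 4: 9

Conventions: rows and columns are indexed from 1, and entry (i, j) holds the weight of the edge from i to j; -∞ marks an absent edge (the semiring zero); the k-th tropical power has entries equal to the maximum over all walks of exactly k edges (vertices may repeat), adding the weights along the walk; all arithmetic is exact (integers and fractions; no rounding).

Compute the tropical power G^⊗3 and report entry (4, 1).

G^⊗2:
  [-16, -11, -8, 3]
  [-2, 3, -19, -8]
  [-8, -16, 3, 1]
  [-4, 1, 7, 18]
G^⊗3:
  [-10, -5, 1, 12]
  [-8, -16, 3, 1]
  [1, 6, -1, 10]
  [5, 10, 16, 27]
Key observation: the optimum is the walk 4->4->3->1, with weight 9 + (-2) + (-2) = 5.
Optimal value attained by: walk 4->4->3->1.
Answer: (G^⊗3)[4][1] = 5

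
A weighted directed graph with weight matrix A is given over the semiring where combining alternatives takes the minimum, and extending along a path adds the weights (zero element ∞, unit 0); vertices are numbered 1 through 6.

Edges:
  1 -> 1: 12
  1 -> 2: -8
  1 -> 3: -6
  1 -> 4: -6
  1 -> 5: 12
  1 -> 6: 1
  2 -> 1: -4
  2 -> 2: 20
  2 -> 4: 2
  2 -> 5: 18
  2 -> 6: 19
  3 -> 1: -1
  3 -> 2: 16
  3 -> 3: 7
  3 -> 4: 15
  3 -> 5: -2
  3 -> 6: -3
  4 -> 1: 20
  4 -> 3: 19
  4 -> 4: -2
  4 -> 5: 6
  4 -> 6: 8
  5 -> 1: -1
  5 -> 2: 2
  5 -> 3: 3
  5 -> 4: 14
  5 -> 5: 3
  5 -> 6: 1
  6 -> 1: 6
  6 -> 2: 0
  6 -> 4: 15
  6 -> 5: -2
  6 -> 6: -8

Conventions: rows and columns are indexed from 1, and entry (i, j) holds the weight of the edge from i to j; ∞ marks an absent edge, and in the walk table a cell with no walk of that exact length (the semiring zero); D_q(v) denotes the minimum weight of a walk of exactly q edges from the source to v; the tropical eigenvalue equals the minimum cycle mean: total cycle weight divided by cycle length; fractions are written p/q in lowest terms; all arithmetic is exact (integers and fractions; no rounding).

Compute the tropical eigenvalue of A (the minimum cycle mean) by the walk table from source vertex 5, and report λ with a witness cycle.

q=0: [∞, ∞, ∞, ∞, 0, ∞]
q=1: [-1, 2, 3, 14, 3, 1]
q=2: [-2, -9, -7, -7, -1, -7]
q=3: [-13, -10, -8, -9, -9, -15]
q=4: [-14, -21, -19, -19, -17, -23]
q=5: [-25, -23, -20, -21, -25, -31]
q=6: [-27, -33, -31, -31, -33, -39]
Optimal cycle mean attained by: cycle 6->6, total (-8), length 1.
Answer: λ = -8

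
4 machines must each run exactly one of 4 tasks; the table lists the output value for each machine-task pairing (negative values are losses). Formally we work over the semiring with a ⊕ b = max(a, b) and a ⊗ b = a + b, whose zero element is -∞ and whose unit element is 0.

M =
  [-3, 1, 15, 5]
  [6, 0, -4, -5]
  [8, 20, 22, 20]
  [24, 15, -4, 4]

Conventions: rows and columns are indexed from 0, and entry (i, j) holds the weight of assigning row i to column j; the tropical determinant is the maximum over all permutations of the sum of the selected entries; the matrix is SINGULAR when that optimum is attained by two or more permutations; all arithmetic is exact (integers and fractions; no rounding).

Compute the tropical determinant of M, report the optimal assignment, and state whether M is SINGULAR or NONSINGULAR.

σ = (0, 1, 2, 3): (-3) + 0 + 22 + 4 = 23
σ = (0, 1, 3, 2): (-3) + 0 + 20 + (-4) = 13
σ = (0, 2, 1, 3): (-3) + (-4) + 20 + 4 = 17
σ = (0, 2, 3, 1): (-3) + (-4) + 20 + 15 = 28
σ = (0, 3, 1, 2): (-3) + (-5) + 20 + (-4) = 8
σ = (0, 3, 2, 1): (-3) + (-5) + 22 + 15 = 29
σ = (1, 0, 2, 3): 1 + 6 + 22 + 4 = 33
σ = (1, 0, 3, 2): 1 + 6 + 20 + (-4) = 23
σ = (1, 2, 0, 3): 1 + (-4) + 8 + 4 = 9
σ = (1, 2, 3, 0): 1 + (-4) + 20 + 24 = 41
σ = (1, 3, 0, 2): 1 + (-5) + 8 + (-4) = 0
σ = (1, 3, 2, 0): 1 + (-5) + 22 + 24 = 42
σ = (2, 0, 1, 3): 15 + 6 + 20 + 4 = 45
σ = (2, 0, 3, 1): 15 + 6 + 20 + 15 = 56
σ = (2, 1, 0, 3): 15 + 0 + 8 + 4 = 27
σ = (2, 1, 3, 0): 15 + 0 + 20 + 24 = 59
σ = (2, 3, 0, 1): 15 + (-5) + 8 + 15 = 33
σ = (2, 3, 1, 0): 15 + (-5) + 20 + 24 = 54
σ = (3, 0, 1, 2): 5 + 6 + 20 + (-4) = 27
σ = (3, 0, 2, 1): 5 + 6 + 22 + 15 = 48
σ = (3, 1, 0, 2): 5 + 0 + 8 + (-4) = 9
σ = (3, 1, 2, 0): 5 + 0 + 22 + 24 = 51
σ = (3, 2, 0, 1): 5 + (-4) + 8 + 15 = 24
σ = (3, 2, 1, 0): 5 + (-4) + 20 + 24 = 45
Optimal value attained by: σ = (2, 1, 3, 0).
Answer: det⊕(M) = 59; verdict: NONSINGULAR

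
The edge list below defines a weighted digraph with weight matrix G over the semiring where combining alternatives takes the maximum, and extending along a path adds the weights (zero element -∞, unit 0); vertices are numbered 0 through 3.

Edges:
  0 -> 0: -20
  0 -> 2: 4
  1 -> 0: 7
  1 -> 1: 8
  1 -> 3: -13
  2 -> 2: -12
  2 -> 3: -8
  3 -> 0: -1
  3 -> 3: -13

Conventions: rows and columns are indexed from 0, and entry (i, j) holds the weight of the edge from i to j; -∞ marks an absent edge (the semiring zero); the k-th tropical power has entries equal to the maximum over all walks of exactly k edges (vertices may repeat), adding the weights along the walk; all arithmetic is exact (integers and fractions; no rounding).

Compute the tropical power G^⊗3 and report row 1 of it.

G^⊗2:
  [-40, -∞, -8, -4]
  [15, 16, 11, -5]
  [-9, -∞, -24, -20]
  [-14, -∞, 3, -26]
G^⊗3:
  [-5, -∞, -20, -16]
  [23, 24, 19, 3]
  [-21, -∞, -5, -32]
  [-27, -∞, -9, -5]
Answer: row 1 of G^⊗3 = [23, 24, 19, 3]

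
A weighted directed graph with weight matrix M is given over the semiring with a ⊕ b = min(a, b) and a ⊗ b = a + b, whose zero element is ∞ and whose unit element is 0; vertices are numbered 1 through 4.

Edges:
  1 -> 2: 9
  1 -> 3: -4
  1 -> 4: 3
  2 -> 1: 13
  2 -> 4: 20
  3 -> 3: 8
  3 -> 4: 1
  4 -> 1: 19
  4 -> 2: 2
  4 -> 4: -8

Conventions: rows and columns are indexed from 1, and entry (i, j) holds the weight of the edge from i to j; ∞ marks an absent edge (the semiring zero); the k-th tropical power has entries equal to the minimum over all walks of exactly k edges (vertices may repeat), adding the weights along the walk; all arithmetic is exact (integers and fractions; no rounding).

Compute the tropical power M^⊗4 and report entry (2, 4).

M^⊗2:
  [22, 5, 4, -5]
  [39, 22, 9, 12]
  [20, 3, 16, -7]
  [11, -6, 15, -16]
M^⊗3:
  [14, -3, 12, -13]
  [31, 14, 17, 4]
  [12, -5, 16, -15]
  [3, -14, 7, -24]
M^⊗4:
  [6, -11, 10, -21]
  [23, 6, 25, -4]
  [4, -13, 8, -23]
  [-5, -22, -1, -32]
Key observation: the optimum is the walk 2->4->4->4->4, with weight 20 + (-8) + (-8) + (-8) = -4.
Optimal value attained by: walk 2->4->4->4->4.
Answer: (M^⊗4)[2][4] = -4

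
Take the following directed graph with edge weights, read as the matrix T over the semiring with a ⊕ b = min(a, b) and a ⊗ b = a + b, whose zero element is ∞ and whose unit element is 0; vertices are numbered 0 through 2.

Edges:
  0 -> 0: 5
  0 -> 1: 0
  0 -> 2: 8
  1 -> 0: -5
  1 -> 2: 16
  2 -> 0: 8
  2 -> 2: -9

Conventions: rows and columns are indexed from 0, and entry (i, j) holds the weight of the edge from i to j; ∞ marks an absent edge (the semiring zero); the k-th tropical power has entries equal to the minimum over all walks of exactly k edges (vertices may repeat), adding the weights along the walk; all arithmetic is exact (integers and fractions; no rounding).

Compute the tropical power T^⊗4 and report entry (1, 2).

T^⊗2:
  [-5, 5, -1]
  [0, -5, 3]
  [-1, 8, -18]
T^⊗3:
  [0, -5, -10]
  [-10, 0, -6]
  [-10, -1, -27]
T^⊗4:
  [-10, 0, -19]
  [-5, -10, -15]
  [-19, -10, -36]
Key observation: the optimum is the walk 1->0->2->2->2, with weight (-5) + 8 + (-9) + (-9) = -15.
Optimal value attained by: walk 1->0->2->2->2.
Answer: (T^⊗4)[1][2] = -15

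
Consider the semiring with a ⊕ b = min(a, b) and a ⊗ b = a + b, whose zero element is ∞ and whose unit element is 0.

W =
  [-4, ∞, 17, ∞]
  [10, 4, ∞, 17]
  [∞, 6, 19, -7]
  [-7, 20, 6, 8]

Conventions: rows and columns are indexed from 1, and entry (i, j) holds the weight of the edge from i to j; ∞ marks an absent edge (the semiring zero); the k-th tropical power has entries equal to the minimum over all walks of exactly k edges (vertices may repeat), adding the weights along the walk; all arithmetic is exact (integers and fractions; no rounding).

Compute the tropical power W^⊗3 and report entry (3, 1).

W^⊗2:
  [-8, 23, 13, 10]
  [6, 8, 23, 21]
  [-14, 10, -1, 1]
  [-11, 12, 10, -1]
W^⊗3:
  [-12, 19, 9, 6]
  [2, 12, 23, 16]
  [-18, 5, 3, -8]
  [-15, 16, 5, 3]
Key observation: the optimum is the walk 3->4->1->1, with weight (-7) + (-7) + (-4) = -18.
Optimal value attained by: walk 3->4->1->1.
Answer: (W^⊗3)[3][1] = -18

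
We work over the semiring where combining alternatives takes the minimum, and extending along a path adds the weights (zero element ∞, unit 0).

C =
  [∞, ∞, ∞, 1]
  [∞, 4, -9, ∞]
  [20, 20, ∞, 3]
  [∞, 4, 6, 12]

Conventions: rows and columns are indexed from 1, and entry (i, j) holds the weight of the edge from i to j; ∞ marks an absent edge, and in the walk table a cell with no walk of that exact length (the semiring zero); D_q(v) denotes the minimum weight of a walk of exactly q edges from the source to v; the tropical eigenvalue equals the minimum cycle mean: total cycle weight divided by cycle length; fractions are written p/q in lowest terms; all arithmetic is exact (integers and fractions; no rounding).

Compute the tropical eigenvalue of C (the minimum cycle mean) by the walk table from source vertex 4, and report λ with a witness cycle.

q=0: [∞, ∞, ∞, 0]
q=1: [∞, 4, 6, 12]
q=2: [26, 8, -5, 9]
q=3: [15, 12, -1, -2]
q=4: [19, 2, 3, 2]
Optimal cycle mean attained by: cycle 2->3->4->2, total (-9) + 3 + 4, length 3.
Answer: λ = -2/3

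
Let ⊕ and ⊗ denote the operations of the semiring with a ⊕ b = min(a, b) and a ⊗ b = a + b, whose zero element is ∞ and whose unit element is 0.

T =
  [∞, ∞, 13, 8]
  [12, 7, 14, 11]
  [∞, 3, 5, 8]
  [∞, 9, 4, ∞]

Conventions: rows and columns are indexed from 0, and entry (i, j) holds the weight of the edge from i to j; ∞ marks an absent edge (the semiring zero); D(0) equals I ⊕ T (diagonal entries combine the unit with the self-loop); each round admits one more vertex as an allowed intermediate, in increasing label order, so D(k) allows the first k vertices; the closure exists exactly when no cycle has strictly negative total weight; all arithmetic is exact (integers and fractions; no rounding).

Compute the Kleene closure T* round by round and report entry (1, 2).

D(0):
  [0, ∞, 13, 8]
  [12, 0, 14, 11]
  [∞, 3, 0, 8]
  [∞, 9, 4, 0]
D(1):
  [0, ∞, 13, 8]
  [12, 0, 14, 11]
  [∞, 3, 0, 8]
  [∞, 9, 4, 0]
D(2):
  [0, ∞, 13, 8]
  [12, 0, 14, 11]
  [15, 3, 0, 8]
  [21, 9, 4, 0]
D(3):
  [0, 16, 13, 8]
  [12, 0, 14, 11]
  [15, 3, 0, 8]
  [19, 7, 4, 0]
D(4):
  [0, 15, 12, 8]
  [12, 0, 14, 11]
  [15, 3, 0, 8]
  [19, 7, 4, 0]
Answer: T*[1][2] = 14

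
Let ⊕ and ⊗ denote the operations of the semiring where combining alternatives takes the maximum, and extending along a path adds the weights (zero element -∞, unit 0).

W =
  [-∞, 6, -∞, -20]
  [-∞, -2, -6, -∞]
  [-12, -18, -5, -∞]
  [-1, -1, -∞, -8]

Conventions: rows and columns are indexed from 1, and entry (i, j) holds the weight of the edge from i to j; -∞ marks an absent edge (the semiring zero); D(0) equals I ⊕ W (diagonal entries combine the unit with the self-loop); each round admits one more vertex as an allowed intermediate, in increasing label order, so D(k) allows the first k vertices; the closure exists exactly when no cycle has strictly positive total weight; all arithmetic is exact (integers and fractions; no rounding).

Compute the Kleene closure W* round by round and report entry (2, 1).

D(0):
  [0, 6, -∞, -20]
  [-∞, 0, -6, -∞]
  [-12, -18, 0, -∞]
  [-1, -1, -∞, 0]
D(1):
  [0, 6, -∞, -20]
  [-∞, 0, -6, -∞]
  [-12, -6, 0, -32]
  [-1, 5, -∞, 0]
D(2):
  [0, 6, 0, -20]
  [-∞, 0, -6, -∞]
  [-12, -6, 0, -32]
  [-1, 5, -1, 0]
D(3):
  [0, 6, 0, -20]
  [-18, 0, -6, -38]
  [-12, -6, 0, -32]
  [-1, 5, -1, 0]
D(4):
  [0, 6, 0, -20]
  [-18, 0, -6, -38]
  [-12, -6, 0, -32]
  [-1, 5, -1, 0]
Answer: W*[2][1] = -18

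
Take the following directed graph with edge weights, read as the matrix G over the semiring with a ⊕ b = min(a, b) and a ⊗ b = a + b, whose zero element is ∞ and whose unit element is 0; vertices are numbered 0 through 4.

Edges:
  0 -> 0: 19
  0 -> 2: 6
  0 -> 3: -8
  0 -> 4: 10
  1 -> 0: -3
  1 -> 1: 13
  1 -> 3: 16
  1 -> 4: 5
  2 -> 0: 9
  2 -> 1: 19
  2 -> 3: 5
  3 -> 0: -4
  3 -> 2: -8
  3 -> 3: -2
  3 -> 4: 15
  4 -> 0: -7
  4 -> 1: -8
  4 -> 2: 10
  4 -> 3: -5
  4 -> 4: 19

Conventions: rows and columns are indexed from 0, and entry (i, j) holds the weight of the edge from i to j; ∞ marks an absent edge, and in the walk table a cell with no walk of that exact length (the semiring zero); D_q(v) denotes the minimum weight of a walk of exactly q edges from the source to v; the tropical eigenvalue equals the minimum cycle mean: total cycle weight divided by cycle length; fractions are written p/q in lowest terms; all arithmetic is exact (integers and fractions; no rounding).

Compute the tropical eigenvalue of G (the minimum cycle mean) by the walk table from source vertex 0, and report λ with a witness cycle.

q=0: [0, ∞, ∞, ∞, ∞]
q=1: [19, ∞, 6, -8, 10]
q=2: [-12, 2, -16, -10, 7]
q=3: [-14, -1, -18, -20, -2]
q=4: [-24, -10, -28, -22, -5]
q=5: [-26, -13, -30, -32, -14]
Optimal cycle mean attained by: cycle 0->3->0, total (-8) + (-4), length 2.
Answer: λ = -6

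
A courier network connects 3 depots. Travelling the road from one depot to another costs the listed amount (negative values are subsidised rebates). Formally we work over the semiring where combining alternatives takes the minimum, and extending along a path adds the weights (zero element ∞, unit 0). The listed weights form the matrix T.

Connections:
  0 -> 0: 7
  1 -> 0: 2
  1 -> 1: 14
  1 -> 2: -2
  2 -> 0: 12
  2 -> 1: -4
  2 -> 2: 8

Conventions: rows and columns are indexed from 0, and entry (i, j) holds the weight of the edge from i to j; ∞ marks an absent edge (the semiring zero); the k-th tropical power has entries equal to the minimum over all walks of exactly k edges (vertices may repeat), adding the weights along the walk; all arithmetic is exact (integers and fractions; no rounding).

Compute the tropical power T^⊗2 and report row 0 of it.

T^⊗2:
  [14, ∞, ∞]
  [9, -6, 6]
  [-2, 4, -6]
Answer: row 0 of T^⊗2 = [14, ∞, ∞]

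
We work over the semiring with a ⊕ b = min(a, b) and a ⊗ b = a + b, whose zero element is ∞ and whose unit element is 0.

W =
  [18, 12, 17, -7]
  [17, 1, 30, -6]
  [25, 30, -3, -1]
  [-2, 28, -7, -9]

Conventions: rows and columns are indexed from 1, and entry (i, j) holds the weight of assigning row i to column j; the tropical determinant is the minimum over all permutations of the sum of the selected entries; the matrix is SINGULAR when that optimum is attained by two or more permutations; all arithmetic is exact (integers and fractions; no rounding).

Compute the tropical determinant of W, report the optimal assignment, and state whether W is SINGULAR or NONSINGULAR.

σ = (1, 2, 3, 4): 18 + 1 + (-3) + (-9) = 7
σ = (1, 2, 4, 3): 18 + 1 + (-1) + (-7) = 11
σ = (1, 3, 2, 4): 18 + 30 + 30 + (-9) = 69
σ = (1, 3, 4, 2): 18 + 30 + (-1) + 28 = 75
σ = (1, 4, 2, 3): 18 + (-6) + 30 + (-7) = 35
σ = (1, 4, 3, 2): 18 + (-6) + (-3) + 28 = 37
σ = (2, 1, 3, 4): 12 + 17 + (-3) + (-9) = 17
σ = (2, 1, 4, 3): 12 + 17 + (-1) + (-7) = 21
σ = (2, 3, 1, 4): 12 + 30 + 25 + (-9) = 58
σ = (2, 3, 4, 1): 12 + 30 + (-1) + (-2) = 39
σ = (2, 4, 1, 3): 12 + (-6) + 25 + (-7) = 24
σ = (2, 4, 3, 1): 12 + (-6) + (-3) + (-2) = 1
σ = (3, 1, 2, 4): 17 + 17 + 30 + (-9) = 55
σ = (3, 1, 4, 2): 17 + 17 + (-1) + 28 = 61
σ = (3, 2, 1, 4): 17 + 1 + 25 + (-9) = 34
σ = (3, 2, 4, 1): 17 + 1 + (-1) + (-2) = 15
σ = (3, 4, 1, 2): 17 + (-6) + 25 + 28 = 64
σ = (3, 4, 2, 1): 17 + (-6) + 30 + (-2) = 39
σ = (4, 1, 2, 3): (-7) + 17 + 30 + (-7) = 33
σ = (4, 1, 3, 2): (-7) + 17 + (-3) + 28 = 35
σ = (4, 2, 1, 3): (-7) + 1 + 25 + (-7) = 12
σ = (4, 2, 3, 1): (-7) + 1 + (-3) + (-2) = -11
σ = (4, 3, 1, 2): (-7) + 30 + 25 + 28 = 76
σ = (4, 3, 2, 1): (-7) + 30 + 30 + (-2) = 51
Optimal value attained by: σ = (4, 2, 3, 1).
Answer: det⊕(W) = -11; verdict: NONSINGULAR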